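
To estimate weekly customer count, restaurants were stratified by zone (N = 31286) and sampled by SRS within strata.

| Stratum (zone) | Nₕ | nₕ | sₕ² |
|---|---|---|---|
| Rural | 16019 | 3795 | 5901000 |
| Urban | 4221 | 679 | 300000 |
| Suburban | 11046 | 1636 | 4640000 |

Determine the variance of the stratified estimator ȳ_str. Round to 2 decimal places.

619.00

Var(ȳ_str) = Σₕ Wₕ²(1 − fₕ)sₕ²/nₕ with Wₕ = Nₕ/N, N = 31286.
Rural: Wₕ = 0.51201816; term = 0.51201816²·(1 − 0.23690617)·5901000/3795 = 311.07313.
Urban: Wₕ = 0.13491658; term = 0.13491658²·(1 − 0.16086235)·300000/679 = 6.7486252.
Suburban: Wₕ = 0.35306527; term = 0.35306527²·(1 − 0.14810791)·4640000/1636 = 301.18217.
Sum = 619.00393.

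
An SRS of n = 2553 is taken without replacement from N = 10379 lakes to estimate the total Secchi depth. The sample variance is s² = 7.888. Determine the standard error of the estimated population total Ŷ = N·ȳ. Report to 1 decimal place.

Var(Ŷ) = N²·Var(ȳ) = N²·(1 − n/N)·s²/n.
f = 2553/10379 = 0.24597745; Var(ȳ) = 0.75402255·7.888/2553 = 0.0023297022.
Var(Ŷ) = 10379² · 0.0023297022 = 250964.
SE(Ŷ) = √(250964) = 501.0.

501.0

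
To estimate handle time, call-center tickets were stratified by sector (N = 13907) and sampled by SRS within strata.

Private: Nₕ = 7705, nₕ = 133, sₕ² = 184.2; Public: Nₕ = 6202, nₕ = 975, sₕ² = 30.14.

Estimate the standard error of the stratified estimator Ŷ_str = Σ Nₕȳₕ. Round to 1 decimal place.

9044.6

Var(Ŷ_str) = Σₕ Nₕ²(1 − fₕ)sₕ²/nₕ.
Private: 7705²·(1 − 133/7705)·184.2/133 = 8.0801837 × 10^7.
Public: 6202²·(1 − 975/6202)·30.14/975 = 1.0021273 × 10^6.
Sum = 8.1803964 × 10^7.
SE = √(8.1803964 × 10^7) = 9044.6.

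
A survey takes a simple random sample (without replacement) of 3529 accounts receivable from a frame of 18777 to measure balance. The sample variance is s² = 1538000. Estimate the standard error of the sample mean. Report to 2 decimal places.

Under SRS without replacement, Var(ȳ) = (1 − f)·s²/n with f = n/N = 3529/18777 = 0.18794270.
Var(ȳ) = (1 − 0.18794270)·1538000/3529 = 0.81205730·435.81751 = 353.90879.
SE(ȳ) = √(353.90879) = 18.81.

18.81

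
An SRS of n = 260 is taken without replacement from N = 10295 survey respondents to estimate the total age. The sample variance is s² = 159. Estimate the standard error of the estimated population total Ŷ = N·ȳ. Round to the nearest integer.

Var(Ŷ) = N²·Var(ȳ) = N²·(1 − n/N)·s²/n.
f = 260/10295 = 0.02525498; Var(ȳ) = 0.97474502·159/260 = 0.59609407.
Var(Ŷ) = 10295² · 0.59609407 = 6.3178237 × 10^7.
SE(Ŷ) = √(6.3178237 × 10^7) = 7948.

7948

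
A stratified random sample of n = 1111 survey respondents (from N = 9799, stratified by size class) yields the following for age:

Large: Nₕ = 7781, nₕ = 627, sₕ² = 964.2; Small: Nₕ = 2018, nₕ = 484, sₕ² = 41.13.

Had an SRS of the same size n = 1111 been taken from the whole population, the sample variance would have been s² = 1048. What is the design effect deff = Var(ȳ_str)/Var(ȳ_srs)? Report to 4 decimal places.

Var(ȳ_str) = Σ Wₕ²(1−fₕ)sₕ²/nₕ with Wₕ = Nₕ/9799:
  Large: (7781/9799)²·(1−627/7781)·964.2/627 = 0.8914981
  Small: (2018/9799)²·(1−484/2018)·41.13/484 = 0.002739658
  → Var(ȳ_str) = 0.89423776.
Var(ȳ_srs) = (1 − 1111/9799)·1048/1111 = 0.83634464.
deff = 0.89423776 / 0.83634464 = 1.0692.

1.0692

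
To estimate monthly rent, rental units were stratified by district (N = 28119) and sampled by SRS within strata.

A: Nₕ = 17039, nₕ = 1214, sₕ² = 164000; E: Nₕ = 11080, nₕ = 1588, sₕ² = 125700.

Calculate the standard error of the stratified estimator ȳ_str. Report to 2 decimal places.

Var(ȳ_str) = Σₕ Wₕ²(1 − fₕ)sₕ²/nₕ with Wₕ = Nₕ/N, N = 28119.
A: Wₕ = 0.60596038; term = 0.60596038²·(1 − 0.07124831)·164000/1214 = 46.069472.
E: Wₕ = 0.39403962; term = 0.39403962²·(1 − 0.14332130)·125700/1588 = 10.528888.
Sum = 56.59836.
SE = √(56.59836) = 7.52.

7.52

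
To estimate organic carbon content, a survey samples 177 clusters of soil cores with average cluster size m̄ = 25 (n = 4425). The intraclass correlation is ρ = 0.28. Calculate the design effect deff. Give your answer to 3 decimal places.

7.720

deff = 1 + (25 − 1)·0.28 = 1 + 6.72 = 7.72.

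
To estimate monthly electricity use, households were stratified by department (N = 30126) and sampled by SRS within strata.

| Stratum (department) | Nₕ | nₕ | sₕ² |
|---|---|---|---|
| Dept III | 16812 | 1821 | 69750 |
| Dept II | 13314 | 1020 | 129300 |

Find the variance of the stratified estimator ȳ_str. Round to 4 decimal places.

Var(ȳ_str) = Σₕ Wₕ²(1 − fₕ)sₕ²/nₕ with Wₕ = Nₕ/N, N = 30126.
Dept III: Wₕ = 0.55805616; term = 0.55805616²·(1 − 0.10831549)·69750/1821 = 10.636563.
Dept II: Wₕ = 0.44194384; term = 0.44194384²·(1 − 0.07661109)·129300/1020 = 22.862155.
Sum = 33.498718.

33.4987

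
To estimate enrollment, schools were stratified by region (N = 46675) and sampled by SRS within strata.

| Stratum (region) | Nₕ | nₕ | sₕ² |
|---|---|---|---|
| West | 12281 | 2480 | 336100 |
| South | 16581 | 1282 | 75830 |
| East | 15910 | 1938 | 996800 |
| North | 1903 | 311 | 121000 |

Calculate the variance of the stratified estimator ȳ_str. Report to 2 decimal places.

67.40

Var(ȳ_str) = Σₕ Wₕ²(1 − fₕ)sₕ²/nₕ with Wₕ = Nₕ/N, N = 46675.
West: Wₕ = 0.26311730; term = 0.26311730²·(1 − 0.20193795)·336100/2480 = 7.4877666.
South: Wₕ = 0.35524371; term = 0.35524371²·(1 − 0.07731741)·75830/1282 = 6.887445.
East: Wₕ = 0.34086770; term = 0.34086770²·(1 − 0.12181018)·996800/1938 = 52.482481.
North: Wₕ = 0.04077129; term = 0.04077129²·(1 − 0.16342617)·121000/311 = 0.54105097.
Sum = 67.398744.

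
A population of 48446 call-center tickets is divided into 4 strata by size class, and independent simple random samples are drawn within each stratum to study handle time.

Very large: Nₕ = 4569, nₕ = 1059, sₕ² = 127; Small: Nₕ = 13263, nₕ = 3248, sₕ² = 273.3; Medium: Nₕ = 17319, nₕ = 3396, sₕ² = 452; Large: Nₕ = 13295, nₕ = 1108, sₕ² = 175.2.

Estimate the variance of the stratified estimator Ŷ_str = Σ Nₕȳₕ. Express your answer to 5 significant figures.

Var(Ŷ_str) = Σₕ Nₕ²(1 − fₕ)sₕ²/nₕ.
Very large: 4569²·(1 − 1059/4569)·127/1059 = 1.9232513 × 10^6.
Small: 13263²·(1 − 3248/13263)·273.3/3248 = 1.1176771 × 10^7.
Medium: 17319²·(1 − 3396/17319)·452/3396 = 3.2094188 × 10^7.
Large: 13295²·(1 − 1108/13295)·175.2/1108 = 2.5620022 × 10^7.
Sum = 7.0814232 × 10^7.

7.0814 × 10^7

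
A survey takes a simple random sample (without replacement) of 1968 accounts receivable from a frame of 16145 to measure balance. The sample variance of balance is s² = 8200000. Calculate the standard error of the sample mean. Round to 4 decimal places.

Under SRS without replacement, Var(ȳ) = (1 − f)·s²/n with f = n/N = 1968/16145 = 0.12189532.
Var(ȳ) = (1 − 0.12189532)·8200000/1968 = 0.87810468·4166.6667 = 3658.7695.
SE(ȳ) = √(3658.7695) = 60.4878.

60.4878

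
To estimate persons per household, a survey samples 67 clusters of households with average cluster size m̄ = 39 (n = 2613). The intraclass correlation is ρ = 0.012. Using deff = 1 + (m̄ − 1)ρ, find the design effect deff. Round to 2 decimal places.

1.46

deff = 1 + (39 − 1)·0.012 = 1 + 0.456 = 1.456.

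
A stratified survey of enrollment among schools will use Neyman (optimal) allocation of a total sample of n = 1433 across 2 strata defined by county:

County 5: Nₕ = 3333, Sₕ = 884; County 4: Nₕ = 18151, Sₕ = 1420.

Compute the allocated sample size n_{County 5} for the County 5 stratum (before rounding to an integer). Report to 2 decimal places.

Neyman allocation: nₕ = n·NₕSₕ / Σⱼ NⱼSⱼ.
Σ NⱼSⱼ = 3333·884 + 18151·1420 = 2.8720792 × 10^7.
n_{County 5} = 1433·3333·884 / (2.8720792 × 10^7) = 147.01.

147.01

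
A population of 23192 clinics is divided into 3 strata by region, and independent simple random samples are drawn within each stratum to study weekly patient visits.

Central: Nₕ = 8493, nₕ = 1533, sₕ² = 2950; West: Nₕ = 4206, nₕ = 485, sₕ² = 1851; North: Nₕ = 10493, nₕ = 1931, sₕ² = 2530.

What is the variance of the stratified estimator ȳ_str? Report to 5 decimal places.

0.54138

Var(ȳ_str) = Σₕ Wₕ²(1 − fₕ)sₕ²/nₕ with Wₕ = Nₕ/N, N = 23192.
Central: Wₕ = 0.36620386; term = 0.36620386²·(1 − 0.18050159)·2950/1533 = 0.2114822.
West: Wₕ = 0.18135564; term = 0.18135564²·(1 − 0.11531146)·1851/485 = 0.11104966.
North: Wₕ = 0.45244050; term = 0.45244050²·(1 − 0.18402745)·2530/1931 = 0.21884506.
Sum = 0.54137692.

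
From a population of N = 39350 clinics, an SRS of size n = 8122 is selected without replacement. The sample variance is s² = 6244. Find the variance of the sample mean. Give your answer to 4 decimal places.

Under SRS without replacement, Var(ȳ) = (1 − f)·s²/n with f = n/N = 8122/39350 = 0.20640407.
Var(ȳ) = (1 − 0.20640407)·6244/8122 = 0.79359593·0.76877616 = 0.61009764.

0.6101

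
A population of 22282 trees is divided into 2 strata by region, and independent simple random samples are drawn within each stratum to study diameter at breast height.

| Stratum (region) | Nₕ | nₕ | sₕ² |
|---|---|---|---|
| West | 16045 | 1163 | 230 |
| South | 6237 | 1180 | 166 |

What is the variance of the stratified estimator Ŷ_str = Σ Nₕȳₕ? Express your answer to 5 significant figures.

5.1660 × 10^7

Var(Ŷ_str) = Σₕ Nₕ²(1 − fₕ)sₕ²/nₕ.
West: 16045²·(1 − 1163/16045)·230/1163 = 4.7222518 × 10^7.
South: 6237²·(1 − 1180/6237)·166/1180 = 4.4370547 × 10^6.
Sum = 5.1659573 × 10^7.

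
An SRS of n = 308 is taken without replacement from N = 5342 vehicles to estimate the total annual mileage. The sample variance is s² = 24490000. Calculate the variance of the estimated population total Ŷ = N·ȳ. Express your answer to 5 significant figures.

2.1382 × 10^12

Var(Ŷ) = N²·Var(ȳ) = N²·(1 − n/N)·s²/n.
f = 308/5342 = 0.05765631; Var(ȳ) = 0.94234369·24490000/308 = 74928.562.
Var(Ŷ) = 5342² · 74928.562 = 2.1382337 × 10^12.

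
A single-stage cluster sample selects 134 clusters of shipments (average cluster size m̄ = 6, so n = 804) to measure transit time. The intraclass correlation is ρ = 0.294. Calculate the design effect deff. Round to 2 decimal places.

2.47

deff = 1 + (6 − 1)·0.294 = 1 + 1.47 = 2.47.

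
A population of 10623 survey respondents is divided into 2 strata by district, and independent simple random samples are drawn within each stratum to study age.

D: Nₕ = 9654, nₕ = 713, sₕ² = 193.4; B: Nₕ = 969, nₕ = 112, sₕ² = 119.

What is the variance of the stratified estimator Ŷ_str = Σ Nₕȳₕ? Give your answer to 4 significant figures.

2.430 × 10^7

Var(Ŷ_str) = Σₕ Nₕ²(1 − fₕ)sₕ²/nₕ.
D: 9654²·(1 − 713/9654)·193.4/713 = 2.3413176 × 10^7.
B: 969²·(1 − 112/969)·119/112 = 882335.06.
Sum = 2.4295511 × 10^7.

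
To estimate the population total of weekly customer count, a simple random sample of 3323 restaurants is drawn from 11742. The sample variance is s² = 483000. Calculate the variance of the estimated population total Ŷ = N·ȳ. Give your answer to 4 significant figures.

1.437 × 10^10

Var(Ŷ) = N²·Var(ȳ) = N²·(1 − n/N)·s²/n.
f = 3323/11742 = 0.28300119; Var(ȳ) = 0.71699881·483000/3323 = 104.2162.
Var(Ŷ) = 11742² · 104.2162 = 1.4368763 × 10^10.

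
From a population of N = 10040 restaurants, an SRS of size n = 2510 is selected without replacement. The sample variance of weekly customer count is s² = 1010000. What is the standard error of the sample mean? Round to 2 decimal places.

17.37

Under SRS without replacement, Var(ȳ) = (1 − f)·s²/n with f = n/N = 2510/10040 = 0.25000000.
Var(ȳ) = (1 − 0.25000000)·1010000/2510 = 0.75000000·402.39044 = 301.79283.
SE(ȳ) = √(301.79283) = 17.37.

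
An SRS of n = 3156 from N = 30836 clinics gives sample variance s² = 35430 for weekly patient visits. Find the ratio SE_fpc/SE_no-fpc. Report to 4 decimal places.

f = n/N = 3156/30836 = 0.10234791.
SE_no-fpc = √(s²/n) = 3.3505575; SE_fpc = √((1−f)s²/n) = 3.1744691.
Ratio = √(1−f) = 0.94744504.

0.9474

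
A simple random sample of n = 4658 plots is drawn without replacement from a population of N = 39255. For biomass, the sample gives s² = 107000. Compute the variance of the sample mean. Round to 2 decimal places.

20.25

Under SRS without replacement, Var(ȳ) = (1 − f)·s²/n with f = n/N = 4658/39255 = 0.11866004.
Var(ȳ) = (1 − 0.11866004)·107000/4658 = 0.88133996·22.971232 = 20.245465.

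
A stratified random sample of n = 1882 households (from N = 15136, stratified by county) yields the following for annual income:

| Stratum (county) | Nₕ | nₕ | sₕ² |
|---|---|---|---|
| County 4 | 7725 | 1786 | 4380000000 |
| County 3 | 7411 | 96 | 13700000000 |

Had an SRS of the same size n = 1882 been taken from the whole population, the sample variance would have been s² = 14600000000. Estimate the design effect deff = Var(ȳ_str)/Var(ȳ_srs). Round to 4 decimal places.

Var(ȳ_str) = Σ Wₕ²(1−fₕ)sₕ²/nₕ with Wₕ = Nₕ/15136:
  County 4: (7725/15136)²·(1−1786/7725)·4380000000/1786 = 491113.91
  County 3: (7411/15136)²·(1−96/7411)·13700000000/96 = 3.3769003 × 10^7
  → Var(ȳ_str) = 3.4260117 × 10^7.
Var(ȳ_srs) = (1 − 1882/15136)·14600000000/1882 = 6.7931168 × 10^6.
deff = (3.4260117 × 10^7) / (6.7931168 × 10^6) = 5.0434.

5.0434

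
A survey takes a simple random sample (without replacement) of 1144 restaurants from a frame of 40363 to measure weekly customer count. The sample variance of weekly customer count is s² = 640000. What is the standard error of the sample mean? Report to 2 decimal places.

23.31

Under SRS without replacement, Var(ȳ) = (1 − f)·s²/n with f = n/N = 1144/40363 = 0.02834279.
Var(ȳ) = (1 − 0.02834279)·640000/1144 = 0.97165721·559.44056 = 543.58445.
SE(ȳ) = √(543.58445) = 23.31.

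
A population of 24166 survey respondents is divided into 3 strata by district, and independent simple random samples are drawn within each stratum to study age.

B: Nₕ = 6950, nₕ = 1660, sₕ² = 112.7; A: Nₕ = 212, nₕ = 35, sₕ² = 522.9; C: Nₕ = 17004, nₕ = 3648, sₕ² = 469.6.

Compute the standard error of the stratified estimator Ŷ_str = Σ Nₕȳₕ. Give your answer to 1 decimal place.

Var(Ŷ_str) = Σₕ Nₕ²(1 − fₕ)sₕ²/nₕ.
B: 6950²·(1 − 1660/6950)·112.7/1660 = 2.4960674 × 10^6.
A: 212²·(1 − 35/212)·522.9/35 = 560608.56.
C: 17004²·(1 − 3648/17004)·469.6/3648 = 2.9234843 × 10^7.
Sum = 3.2291519 × 10^7.
SE = √(3.2291519 × 10^7) = 5682.6.

5682.6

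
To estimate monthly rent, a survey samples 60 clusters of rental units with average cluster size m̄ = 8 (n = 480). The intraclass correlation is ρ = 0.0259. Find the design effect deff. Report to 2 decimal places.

1.18

deff = 1 + (8 − 1)·0.0259 = 1 + 0.1813 = 1.1813.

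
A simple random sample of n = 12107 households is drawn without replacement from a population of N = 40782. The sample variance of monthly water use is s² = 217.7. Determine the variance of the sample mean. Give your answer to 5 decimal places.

0.01264

Under SRS without replacement, Var(ȳ) = (1 − f)·s²/n with f = n/N = 12107/40782 = 0.29687117.
Var(ȳ) = (1 − 0.29687117)·217.7/12107 = 0.70312883·0.017981333 = 0.012643194.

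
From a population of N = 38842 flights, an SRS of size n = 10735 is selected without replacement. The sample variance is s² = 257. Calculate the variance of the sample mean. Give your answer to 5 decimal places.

Under SRS without replacement, Var(ȳ) = (1 − f)·s²/n with f = n/N = 10735/38842 = 0.27637609.
Var(ȳ) = (1 − 0.27637609)·257/10735 = 0.72362391·0.023940382 = 0.017323833.

0.01732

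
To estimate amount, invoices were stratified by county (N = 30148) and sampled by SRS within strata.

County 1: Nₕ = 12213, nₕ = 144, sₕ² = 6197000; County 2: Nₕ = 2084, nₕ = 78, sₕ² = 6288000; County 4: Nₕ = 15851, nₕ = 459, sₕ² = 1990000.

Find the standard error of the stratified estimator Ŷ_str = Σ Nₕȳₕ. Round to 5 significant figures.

Var(Ŷ_str) = Σₕ Nₕ²(1 − fₕ)sₕ²/nₕ.
County 1: 12213²·(1 − 144/12213)·6197000/144 = 6.343262 × 10^12.
County 2: 2084²·(1 − 78/2084)·6288000/78 = 3.3701294 × 10^11.
County 4: 15851²·(1 − 459/15851)·1990000/459 = 1.0577721 × 10^12.
Sum = 7.738047 × 10^12.
SE = √(7.738047 × 10^12) = 2.7817 × 10^6.

2.7817 × 10^6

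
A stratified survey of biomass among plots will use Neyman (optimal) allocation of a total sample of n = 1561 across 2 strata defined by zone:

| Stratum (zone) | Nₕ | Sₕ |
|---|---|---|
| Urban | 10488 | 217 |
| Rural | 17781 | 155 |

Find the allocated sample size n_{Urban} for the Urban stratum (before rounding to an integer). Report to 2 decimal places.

Neyman allocation: nₕ = n·NₕSₕ / Σⱼ NⱼSⱼ.
Σ NⱼSⱼ = 10488·217 + 17781·155 = 5.031951 × 10^6.
n_{Urban} = 1561·10488·217 / (5.031951 × 10^6) = 706.02.

706.02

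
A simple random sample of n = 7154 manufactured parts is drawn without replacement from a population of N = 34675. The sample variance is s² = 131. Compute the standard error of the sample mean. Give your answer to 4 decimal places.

Under SRS without replacement, Var(ȳ) = (1 − f)·s²/n with f = n/N = 7154/34675 = 0.20631579.
Var(ȳ) = (1 − 0.20631579)·131/7154 = 0.79368421·0.018311434 = 0.014533496.
SE(ȳ) = √(0.014533496) = 0.1206.

0.1206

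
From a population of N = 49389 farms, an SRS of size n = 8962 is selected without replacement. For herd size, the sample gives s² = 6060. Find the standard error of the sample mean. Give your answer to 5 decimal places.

0.74397

Under SRS without replacement, Var(ȳ) = (1 − f)·s²/n with f = n/N = 8962/49389 = 0.18145741.
Var(ȳ) = (1 − 0.18145741)·6060/8962 = 0.81854259·0.67618835 = 0.55348896.
SE(ȳ) = √(0.55348896) = 0.74397.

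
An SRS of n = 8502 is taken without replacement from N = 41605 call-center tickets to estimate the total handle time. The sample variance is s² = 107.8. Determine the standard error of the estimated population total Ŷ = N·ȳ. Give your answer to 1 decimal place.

Var(Ŷ) = N²·Var(ȳ) = N²·(1 − n/N)·s²/n.
f = 8502/41605 = 0.20435044; Var(ȳ) = 0.79564956·107.8/8502 = 0.010088335.
Var(Ŷ) = 41605² · 0.010088335 = 1.7462666 × 10^7.
SE(Ŷ) = √(1.7462666 × 10^7) = 4178.8.

4178.8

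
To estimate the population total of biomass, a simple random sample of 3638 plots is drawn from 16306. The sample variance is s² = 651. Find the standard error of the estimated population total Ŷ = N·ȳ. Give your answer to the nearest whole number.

6080

Var(Ŷ) = N²·Var(ȳ) = N²·(1 − n/N)·s²/n.
f = 3638/16306 = 0.22310806; Var(ȳ) = 0.77689194·651/3638 = 0.13902052.
Var(Ŷ) = 16306² · 0.13902052 = 3.6963559 × 10^7.
SE(Ŷ) = √(3.6963559 × 10^7) = 6080.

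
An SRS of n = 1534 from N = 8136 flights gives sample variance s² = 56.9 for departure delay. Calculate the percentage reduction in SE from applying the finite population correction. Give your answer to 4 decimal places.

f = n/N = 1534/8136 = 0.18854474.
SE_no-fpc = √(s²/n) = 0.19259431; SE_fpc = √((1−f)s²/n) = 0.17349052.
Ratio = √(1−f) = 0.90080812. Reduction = 100·(1 − 0.90080812) = 9.9192%.

9.9192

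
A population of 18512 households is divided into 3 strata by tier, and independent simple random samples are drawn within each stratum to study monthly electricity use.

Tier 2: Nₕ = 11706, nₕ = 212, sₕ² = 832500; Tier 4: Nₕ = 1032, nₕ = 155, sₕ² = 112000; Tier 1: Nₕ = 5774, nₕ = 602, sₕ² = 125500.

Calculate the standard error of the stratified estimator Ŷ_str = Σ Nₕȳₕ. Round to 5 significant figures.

731600

Var(Ŷ_str) = Σₕ Nₕ²(1 − fₕ)sₕ²/nₕ.
Tier 2: 11706²·(1 − 212/11706)·832500/212 = 5.2835776 × 10^11.
Tier 4: 1032²·(1 − 155/1032)·112000/155 = 6.5398173 × 10^8.
Tier 1: 5774²·(1 − 602/5774)·125500/602 = 6.2256189 × 10^9.
Sum = 5.3523736 × 10^11.
SE = √(5.3523736 × 10^11) = 731600.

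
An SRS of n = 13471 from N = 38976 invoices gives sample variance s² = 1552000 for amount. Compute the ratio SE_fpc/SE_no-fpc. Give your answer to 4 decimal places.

0.8089

f = n/N = 13471/38976 = 0.34562295.
SE_no-fpc = √(s²/n) = 10.733613; SE_fpc = √((1−f)s²/n) = 8.6828035.
Ratio = √(1−f) = 0.80893575.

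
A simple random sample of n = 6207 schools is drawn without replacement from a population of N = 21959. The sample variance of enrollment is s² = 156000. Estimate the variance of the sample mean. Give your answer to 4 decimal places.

18.0288

Under SRS without replacement, Var(ȳ) = (1 − f)·s²/n with f = n/N = 6207/21959 = 0.28266314.
Var(ȳ) = (1 − 0.28266314)·156000/6207 = 0.71733686·25.132914 = 18.028766.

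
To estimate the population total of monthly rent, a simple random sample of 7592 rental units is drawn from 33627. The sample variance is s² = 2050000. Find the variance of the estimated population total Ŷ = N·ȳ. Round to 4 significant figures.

2.364 × 10^11

Var(Ŷ) = N²·Var(ȳ) = N²·(1 − n/N)·s²/n.
f = 7592/33627 = 0.22577096; Var(ȳ) = 0.77422904·2050000/7592 = 209.05816.
Var(Ŷ) = 33627² · 209.05816 = 2.3639777 × 10^11.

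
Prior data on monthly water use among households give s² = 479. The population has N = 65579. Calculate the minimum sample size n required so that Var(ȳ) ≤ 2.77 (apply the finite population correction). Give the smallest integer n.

Without fpc, n₀ = s²/D = 479/2.77 = 172.9242.
With fpc, (1 − n/N)·s²/n ≤ D requires n ≥ n₀/(1 + n₀/N) = 172.9242/(1 + 172.9242/65579) = 172.4694.
Rounding up, n = 173.

173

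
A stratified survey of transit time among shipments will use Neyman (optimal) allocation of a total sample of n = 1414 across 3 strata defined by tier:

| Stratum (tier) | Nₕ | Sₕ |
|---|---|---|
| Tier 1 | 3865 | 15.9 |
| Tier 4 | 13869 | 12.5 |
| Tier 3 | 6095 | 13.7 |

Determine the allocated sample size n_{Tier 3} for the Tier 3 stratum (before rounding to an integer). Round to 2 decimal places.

370.92

Neyman allocation: nₕ = n·NₕSₕ / Σⱼ NⱼSⱼ.
Σ NⱼSⱼ = 3865·15.9 + 13869·12.5 + 6095·13.7 = 318317.5.
n_{Tier 3} = 1414·6095·13.7 / 318317.5 = 370.92.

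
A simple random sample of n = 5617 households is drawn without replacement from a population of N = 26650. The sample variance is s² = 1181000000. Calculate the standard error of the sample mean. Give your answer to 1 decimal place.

407.4

Under SRS without replacement, Var(ȳ) = (1 − f)·s²/n with f = n/N = 5617/26650 = 0.21076923.
Var(ȳ) = (1 − 0.21076923)·1181000000/5617 = 0.78923077·210254.58 = 165939.39.
SE(ȳ) = √(165939.39) = 407.4.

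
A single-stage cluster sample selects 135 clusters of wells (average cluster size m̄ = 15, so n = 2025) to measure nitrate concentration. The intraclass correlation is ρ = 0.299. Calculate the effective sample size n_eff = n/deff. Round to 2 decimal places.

deff = 1 + (15 − 1)·0.299 = 1 + 4.186 = 5.186.
n_eff = 2025 / 5.186 = 390.47.

390.47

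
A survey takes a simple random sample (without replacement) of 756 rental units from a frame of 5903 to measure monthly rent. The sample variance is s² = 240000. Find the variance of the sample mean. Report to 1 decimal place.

276.8

Under SRS without replacement, Var(ȳ) = (1 − f)·s²/n with f = n/N = 756/5903 = 0.12807047.
Var(ȳ) = (1 − 0.12807047)·240000/756 = 0.87192953·317.46032 = 276.80302.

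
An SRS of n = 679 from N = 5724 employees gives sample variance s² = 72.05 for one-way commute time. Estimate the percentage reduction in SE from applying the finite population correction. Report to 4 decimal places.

f = n/N = 679/5724 = 0.11862334.
SE_no-fpc = √(s²/n) = 0.32574826; SE_fpc = √((1−f)s²/n) = 0.30581788.
Ratio = √(1−f) = 0.93881663. Reduction = 100·(1 − 0.93881663) = 6.1183%.

6.1183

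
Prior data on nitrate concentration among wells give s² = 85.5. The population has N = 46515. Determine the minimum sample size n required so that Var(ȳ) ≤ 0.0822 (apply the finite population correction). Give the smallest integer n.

1018

Without fpc, n₀ = s²/D = 85.5/0.0822 = 1040.1460.
With fpc, (1 − n/N)·s²/n ≤ D requires n ≥ n₀/(1 + n₀/N) = 1040.1460/(1 + 1040.1460/46515) = 1017.3955.
Rounding up, n = 1018.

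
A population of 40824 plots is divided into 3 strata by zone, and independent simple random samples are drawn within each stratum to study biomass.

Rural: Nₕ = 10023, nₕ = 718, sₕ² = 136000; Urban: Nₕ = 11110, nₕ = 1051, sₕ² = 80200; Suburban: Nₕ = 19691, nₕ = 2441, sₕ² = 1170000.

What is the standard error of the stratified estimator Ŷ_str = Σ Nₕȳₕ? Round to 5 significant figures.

Var(Ŷ_str) = Σₕ Nₕ²(1 − fₕ)sₕ²/nₕ.
Rural: 10023²·(1 − 718/10023)·136000/718 = 1.7665607 × 10^10.
Urban: 11110²·(1 − 1051/11110)·80200/1051 = 8.527869 × 10^9.
Suburban: 19691²·(1 − 2441/19691)·1170000/2441 = 1.628077 × 10^11.
Sum = 1.8900118 × 10^11.
SE = √(1.8900118 × 10^11) = 434740.

434740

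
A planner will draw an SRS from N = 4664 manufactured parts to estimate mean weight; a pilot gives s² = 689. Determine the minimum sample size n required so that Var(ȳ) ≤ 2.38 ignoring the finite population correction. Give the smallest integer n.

290

Without fpc, n₀ = s²/D = 689/2.38 = 289.4958.
Rounding up, n = 290.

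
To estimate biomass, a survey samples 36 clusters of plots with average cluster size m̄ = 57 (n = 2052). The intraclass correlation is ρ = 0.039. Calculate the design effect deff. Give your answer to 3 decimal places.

deff = 1 + (57 − 1)·0.039 = 1 + 2.184 = 3.184.

3.184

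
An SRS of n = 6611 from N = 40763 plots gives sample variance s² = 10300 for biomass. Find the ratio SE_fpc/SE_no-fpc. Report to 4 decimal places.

0.9153

f = n/N = 6611/40763 = 0.16218139.
SE_no-fpc = √(s²/n) = 1.2482025; SE_fpc = √((1−f)s²/n) = 1.1425101.
Ratio = √(1−f) = 0.91532432.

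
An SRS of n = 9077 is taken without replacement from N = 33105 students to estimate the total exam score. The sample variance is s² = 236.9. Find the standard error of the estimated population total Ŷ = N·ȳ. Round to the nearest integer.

4556

Var(Ŷ) = N²·Var(ȳ) = N²·(1 − n/N)·s²/n.
f = 9077/33105 = 0.27418819; Var(ȳ) = 0.72581181·236.9/9077 = 0.018942913.
Var(Ŷ) = 33105² · 0.018942913 = 2.0760315 × 10^7.
SE(Ŷ) = √(2.0760315 × 10^7) = 4556.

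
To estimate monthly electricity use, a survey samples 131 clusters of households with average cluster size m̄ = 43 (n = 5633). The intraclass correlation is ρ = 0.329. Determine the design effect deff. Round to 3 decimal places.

deff = 1 + (43 − 1)·0.329 = 1 + 13.818 = 14.818.

14.818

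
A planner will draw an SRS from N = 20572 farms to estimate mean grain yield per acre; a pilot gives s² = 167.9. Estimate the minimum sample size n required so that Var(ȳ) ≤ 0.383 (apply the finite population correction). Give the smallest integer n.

Without fpc, n₀ = s²/D = 167.9/0.383 = 438.3812.
With fpc, (1 − n/N)·s²/n ≤ D requires n ≥ n₀/(1 + n₀/N) = 438.3812/(1 + 438.3812/20572) = 429.2344.
Rounding up, n = 430.

430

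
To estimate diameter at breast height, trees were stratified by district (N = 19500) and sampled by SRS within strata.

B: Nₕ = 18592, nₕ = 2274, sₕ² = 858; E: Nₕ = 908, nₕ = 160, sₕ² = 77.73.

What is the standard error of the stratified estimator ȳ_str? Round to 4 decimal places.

0.5495

Var(ȳ_str) = Σₕ Wₕ²(1 − fₕ)sₕ²/nₕ with Wₕ = Nₕ/N, N = 19500.
B: Wₕ = 0.95343590; term = 0.95343590²·(1 − 0.12231067)·858/2274 = 0.30103753.
E: Wₕ = 0.04656410; term = 0.04656410²·(1 − 0.17621145)·77.73/160 = 8.6773459 × 10^-4.
Sum = 0.30190526.
SE = √(0.30190526) = 0.5495.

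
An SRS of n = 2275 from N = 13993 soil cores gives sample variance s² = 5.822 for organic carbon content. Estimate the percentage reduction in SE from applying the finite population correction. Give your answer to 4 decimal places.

8.4894

f = n/N = 2275/13993 = 0.16258129.
SE_no-fpc = √(s²/n) = 0.050587754; SE_fpc = √((1−f)s²/n) = 0.04629315.
Ratio = √(1−f) = 0.91510585. Reduction = 100·(1 − 0.91510585) = 8.4894%.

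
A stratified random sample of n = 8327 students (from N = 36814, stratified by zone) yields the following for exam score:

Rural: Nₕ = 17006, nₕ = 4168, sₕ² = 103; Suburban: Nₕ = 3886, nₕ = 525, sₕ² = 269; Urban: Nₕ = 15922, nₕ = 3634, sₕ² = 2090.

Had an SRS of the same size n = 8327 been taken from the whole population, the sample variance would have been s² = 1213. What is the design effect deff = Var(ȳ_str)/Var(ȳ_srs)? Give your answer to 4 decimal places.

Var(ȳ_str) = Σ Wₕ²(1−fₕ)sₕ²/nₕ with Wₕ = Nₕ/36814:
  Rural: (17006/36814)²·(1−4168/17006)·103/4168 = 0.0039809163
  Suburban: (3886/36814)²·(1−525/3886)·269/525 = 0.0049378543
  Urban: (15922/36814)²·(1−3634/15922)·2090/3634 = 0.08302601
  → Var(ȳ_str) = 0.091944781.
Var(ȳ_srs) = (1 − 8327/36814)·1213/8327 = 0.11272129.
deff = 0.091944781 / 0.11272129 = 0.8157.

0.8157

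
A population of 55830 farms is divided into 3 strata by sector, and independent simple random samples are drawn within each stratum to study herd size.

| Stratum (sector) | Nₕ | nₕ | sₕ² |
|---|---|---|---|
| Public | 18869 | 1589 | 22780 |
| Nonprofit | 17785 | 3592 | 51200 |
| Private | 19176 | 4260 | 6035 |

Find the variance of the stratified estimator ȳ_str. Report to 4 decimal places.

2.7840

Var(ȳ_str) = Σₕ Wₕ²(1 − fₕ)sₕ²/nₕ with Wₕ = Nₕ/N, N = 55830.
Public: Wₕ = 0.33797242; term = 0.33797242²·(1 − 0.08421220)·22780/1589 = 1.4996406.
Nonprofit: Wₕ = 0.31855633; term = 0.31855633²·(1 − 0.20196795)·51200/3592 = 1.1543206.
Private: Wₕ = 0.34347125; term = 0.34347125²·(1 − 0.22215269)·6035/4260 = 0.12999984.
Sum = 2.783961.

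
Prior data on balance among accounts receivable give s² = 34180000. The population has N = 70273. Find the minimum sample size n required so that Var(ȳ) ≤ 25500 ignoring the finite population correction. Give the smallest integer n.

Without fpc, n₀ = s²/D = 34180000/25500 = 1340.3922.
Rounding up, n = 1341.

1341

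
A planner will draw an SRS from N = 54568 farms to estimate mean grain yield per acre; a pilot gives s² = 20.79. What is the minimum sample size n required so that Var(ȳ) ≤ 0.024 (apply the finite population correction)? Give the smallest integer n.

Without fpc, n₀ = s²/D = 20.79/0.024 = 866.2500.
With fpc, (1 − n/N)·s²/n ≤ D requires n ≥ n₀/(1 + n₀/N) = 866.2500/(1 + 866.2500/54568) = 852.7134.
Rounding up, n = 853.

853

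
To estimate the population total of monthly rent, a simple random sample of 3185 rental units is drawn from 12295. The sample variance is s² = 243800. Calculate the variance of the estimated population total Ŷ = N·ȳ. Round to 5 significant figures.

Var(Ŷ) = N²·Var(ȳ) = N²·(1 − n/N)·s²/n.
f = 3185/12295 = 0.25904839; Var(ȳ) = 0.74095161·243800/3185 = 56.717112.
Var(Ŷ) = 12295² · 56.717112 = 8.5737571 × 10^9.

8.5738 × 10^9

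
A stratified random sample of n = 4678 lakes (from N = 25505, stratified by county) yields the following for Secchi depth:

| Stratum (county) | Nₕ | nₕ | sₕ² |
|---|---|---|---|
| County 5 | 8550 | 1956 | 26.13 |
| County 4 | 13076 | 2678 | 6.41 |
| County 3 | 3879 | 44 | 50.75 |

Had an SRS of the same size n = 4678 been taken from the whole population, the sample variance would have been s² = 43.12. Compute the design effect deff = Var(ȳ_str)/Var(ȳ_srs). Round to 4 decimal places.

Var(ȳ_str) = Σ Wₕ²(1−fₕ)sₕ²/nₕ with Wₕ = Nₕ/25505:
  County 5: (8550/25505)²·(1−1956/8550)·26.13/1956 = 0.0011578038
  County 4: (13076/25505)²·(1−2678/13076)·6.41/2678 = 5.0028966 × 10^-4
  County 3: (3879/25505)²·(1−44/3879)·50.75/44 = 0.026376542
  → Var(ȳ_str) = 0.028034635.
Var(ȳ_srs) = (1 − 4678/25505)·43.12/4678 = 0.0075269655.
deff = 0.028034635 / 0.0075269655 = 3.7246.

3.7246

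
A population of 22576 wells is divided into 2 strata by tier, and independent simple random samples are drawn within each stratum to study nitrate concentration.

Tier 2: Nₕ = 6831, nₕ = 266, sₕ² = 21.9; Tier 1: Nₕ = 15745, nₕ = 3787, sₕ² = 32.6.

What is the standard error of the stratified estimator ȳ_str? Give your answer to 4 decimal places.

Var(ȳ_str) = Σₕ Wₕ²(1 − fₕ)sₕ²/nₕ with Wₕ = Nₕ/N, N = 22576.
Tier 2: Wₕ = 0.30257796; term = 0.30257796²·(1 − 0.03894013)·21.9/266 = 0.0072441511.
Tier 1: Wₕ = 0.69742204; term = 0.69742204²·(1 − 0.24052080)·32.6/3787 = 0.0031800175.
Sum = 0.010424169.
SE = √(0.010424169) = 0.1021.

0.1021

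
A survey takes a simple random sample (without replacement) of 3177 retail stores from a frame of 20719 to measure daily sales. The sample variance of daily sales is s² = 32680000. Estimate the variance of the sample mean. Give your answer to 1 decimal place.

Under SRS without replacement, Var(ȳ) = (1 − f)·s²/n with f = n/N = 3177/20719 = 0.15333752.
Var(ȳ) = (1 − 0.15333752)·32680000/3177 = 0.84666248·10286.434 = 8709.1375.

8709.1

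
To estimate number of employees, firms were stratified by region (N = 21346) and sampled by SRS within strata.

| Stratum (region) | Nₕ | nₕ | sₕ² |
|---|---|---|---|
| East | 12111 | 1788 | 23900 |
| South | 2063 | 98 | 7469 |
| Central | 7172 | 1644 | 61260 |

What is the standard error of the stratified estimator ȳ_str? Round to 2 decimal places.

Var(ȳ_str) = Σₕ Wₕ²(1 − fₕ)sₕ²/nₕ with Wₕ = Nₕ/N, N = 21346.
East: Wₕ = 0.56736625; term = 0.56736625²·(1 − 0.14763438)·23900/1788 = 3.6676113.
South: Wₕ = 0.09664574; term = 0.09664574²·(1 − 0.04750364)·7469/98 = 0.67805536.
Central: Wₕ = 0.33598801; term = 0.33598801²·(1 − 0.22922476)·61260/1644 = 3.2422798.
Sum = 7.5879465.
SE = √(7.5879465) = 2.75.

2.75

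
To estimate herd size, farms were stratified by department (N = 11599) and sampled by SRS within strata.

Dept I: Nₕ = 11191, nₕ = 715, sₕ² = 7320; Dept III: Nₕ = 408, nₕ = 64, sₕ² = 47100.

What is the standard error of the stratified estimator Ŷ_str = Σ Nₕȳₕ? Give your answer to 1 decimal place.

Var(Ŷ_str) = Σₕ Nₕ²(1 − fₕ)sₕ²/nₕ.
Dept I: 11191²·(1 − 715/11191)·7320/715 = 1.2002437 × 10^9.
Dept III: 408²·(1 − 64/408)·47100/64 = 1.032903 × 10^8.
Sum = 1.303534 × 10^9.
SE = √(1.303534 × 10^9) = 36104.5.

36104.5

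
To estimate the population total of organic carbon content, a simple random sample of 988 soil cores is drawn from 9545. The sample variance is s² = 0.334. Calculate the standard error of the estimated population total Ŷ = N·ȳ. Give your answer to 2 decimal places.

Var(Ŷ) = N²·Var(ȳ) = N²·(1 − n/N)·s²/n.
f = 988/9545 = 0.10350969; Var(ȳ) = 0.89649031·0.334/988 = 3.0306454 × 10^-4.
Var(Ŷ) = 9545² · (3.0306454 × 10^-4) = 27611.309.
SE(Ŷ) = √(27611.309) = 166.17.

166.17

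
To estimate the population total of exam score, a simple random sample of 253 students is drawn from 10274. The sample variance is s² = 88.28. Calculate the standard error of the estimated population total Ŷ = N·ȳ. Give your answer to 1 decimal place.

5993.7

Var(Ŷ) = N²·Var(ȳ) = N²·(1 − n/N)·s²/n.
f = 253/10274 = 0.02462527; Var(ȳ) = 0.97537473·88.28/253 = 0.34034024.
Var(Ŷ) = 10274² · 0.34034024 = 3.592464 × 10^7.
SE(Ŷ) = √(3.592464 × 10^7) = 5993.7.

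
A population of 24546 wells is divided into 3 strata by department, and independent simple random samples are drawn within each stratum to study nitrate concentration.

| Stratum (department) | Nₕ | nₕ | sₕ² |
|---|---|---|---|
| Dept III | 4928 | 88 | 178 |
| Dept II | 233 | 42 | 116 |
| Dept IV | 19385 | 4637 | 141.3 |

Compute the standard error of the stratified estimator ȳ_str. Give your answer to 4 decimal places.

Var(ȳ_str) = Σₕ Wₕ²(1 − fₕ)sₕ²/nₕ with Wₕ = Nₕ/N, N = 24546.
Dept III: Wₕ = 0.20076591; term = 0.20076591²·(1 − 0.01785714)·178/88 = 0.080074075.
Dept II: Wₕ = 0.00949238; term = 0.00949238²·(1 − 0.18025751)·116/42 = 2.0400299 × 10^-4.
Dept IV: Wₕ = 0.78974171; term = 0.78974171²·(1 − 0.23920557)·141.3/4637 = 0.014459143.
Sum = 0.094737221.
SE = √(0.094737221) = 0.3078.

0.3078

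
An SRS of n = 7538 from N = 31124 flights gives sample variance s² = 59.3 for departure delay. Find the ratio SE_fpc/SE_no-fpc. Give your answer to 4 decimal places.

0.8705

f = n/N = 7538/31124 = 0.24219252.
SE_no-fpc = √(s²/n) = 0.088695029; SE_fpc = √((1−f)s²/n) = 0.077210919.
Ratio = √(1−f) = 0.87052138.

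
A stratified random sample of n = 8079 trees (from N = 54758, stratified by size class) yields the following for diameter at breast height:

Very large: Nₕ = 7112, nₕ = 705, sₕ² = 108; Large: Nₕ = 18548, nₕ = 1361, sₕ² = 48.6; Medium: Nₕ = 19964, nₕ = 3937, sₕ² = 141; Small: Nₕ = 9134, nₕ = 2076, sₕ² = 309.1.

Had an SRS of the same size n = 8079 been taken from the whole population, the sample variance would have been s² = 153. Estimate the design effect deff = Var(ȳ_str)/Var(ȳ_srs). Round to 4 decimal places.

0.8144

Var(ȳ_str) = Σ Wₕ²(1−fₕ)sₕ²/nₕ with Wₕ = Nₕ/54758:
  Very large: (7112/54758)²·(1−705/7112)·108/705 = 0.002328016
  Large: (18548/54758)²·(1−1361/18548)·48.6/1361 = 0.0037964716
  Medium: (19964/54758)²·(1−3937/19964)·141/3937 = 0.0038217154
  Small: (9134/54758)²·(1−2076/9134)·309.1/2076 = 0.0032012468
  → Var(ȳ_str) = 0.01314745.
Var(ȳ_srs) = (1 − 8079/54758)·153/8079 = 0.016143875.
deff = 0.01314745 / 0.016143875 = 0.8144.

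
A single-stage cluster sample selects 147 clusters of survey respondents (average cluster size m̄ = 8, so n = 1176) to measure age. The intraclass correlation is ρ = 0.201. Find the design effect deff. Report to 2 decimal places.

deff = 1 + (8 − 1)·0.201 = 1 + 1.407 = 2.407.

2.41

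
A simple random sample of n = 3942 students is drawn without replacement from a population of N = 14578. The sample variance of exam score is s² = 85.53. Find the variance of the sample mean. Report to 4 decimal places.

0.0158

Under SRS without replacement, Var(ȳ) = (1 − f)·s²/n with f = n/N = 3942/14578 = 0.27040746.
Var(ȳ) = (1 − 0.27040746)·85.53/3942 = 0.72959254·0.021697108 = 0.015830048.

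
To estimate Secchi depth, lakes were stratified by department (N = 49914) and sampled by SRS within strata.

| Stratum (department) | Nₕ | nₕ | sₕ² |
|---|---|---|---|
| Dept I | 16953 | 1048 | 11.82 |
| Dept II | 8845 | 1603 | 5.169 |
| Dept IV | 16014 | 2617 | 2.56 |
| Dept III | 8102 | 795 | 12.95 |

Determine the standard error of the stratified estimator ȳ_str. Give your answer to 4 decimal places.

Var(ȳ_str) = Σₕ Wₕ²(1 − fₕ)sₕ²/nₕ with Wₕ = Nₕ/N, N = 49914.
Dept I: Wₕ = 0.33964419; term = 0.33964419²·(1 − 0.06181797)·11.82/1048 = 0.0012206515.
Dept II: Wₕ = 0.17720479; term = 0.17720479²·(1 − 0.18123233)·5.169/1603 = 8.2905743 × 10^-5.
Dept IV: Wₕ = 0.32083183; term = 0.32083183²·(1 − 0.16341951)·2.56/2617 = 8.4236221 × 10^-5.
Dept III: Wₕ = 0.16231919; term = 0.16231919²·(1 − 0.09812392)·12.95/795 = 3.8706975 × 10^-4.
Sum = 0.0017748632.
SE = √(0.0017748632) = 0.0421.

0.0421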